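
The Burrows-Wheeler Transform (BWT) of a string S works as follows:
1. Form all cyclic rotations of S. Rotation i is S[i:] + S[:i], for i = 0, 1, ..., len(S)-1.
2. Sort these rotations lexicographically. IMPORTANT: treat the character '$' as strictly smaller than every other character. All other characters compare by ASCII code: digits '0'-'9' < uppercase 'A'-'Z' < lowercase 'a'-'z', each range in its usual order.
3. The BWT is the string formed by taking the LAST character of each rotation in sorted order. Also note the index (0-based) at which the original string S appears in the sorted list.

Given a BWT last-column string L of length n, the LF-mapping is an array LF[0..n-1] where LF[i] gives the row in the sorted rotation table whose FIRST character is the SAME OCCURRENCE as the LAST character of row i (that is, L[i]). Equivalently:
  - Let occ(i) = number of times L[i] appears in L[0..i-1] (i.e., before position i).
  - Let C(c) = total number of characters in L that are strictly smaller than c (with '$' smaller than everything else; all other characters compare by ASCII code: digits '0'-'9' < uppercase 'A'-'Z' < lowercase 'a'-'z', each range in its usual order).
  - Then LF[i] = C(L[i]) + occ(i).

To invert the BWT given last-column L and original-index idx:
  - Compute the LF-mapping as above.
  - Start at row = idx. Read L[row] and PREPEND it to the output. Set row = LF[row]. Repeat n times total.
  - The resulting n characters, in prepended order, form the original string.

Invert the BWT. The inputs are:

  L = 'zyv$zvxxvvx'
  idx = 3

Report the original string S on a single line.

Answer: vyvvxxxzvz$

Derivation:
LF mapping: 9 8 1 0 10 2 5 6 3 4 7
Walk LF starting at row 3, prepending L[row]:
  step 1: row=3, L[3]='$', prepend. Next row=LF[3]=0
  step 2: row=0, L[0]='z', prepend. Next row=LF[0]=9
  step 3: row=9, L[9]='v', prepend. Next row=LF[9]=4
  step 4: row=4, L[4]='z', prepend. Next row=LF[4]=10
  step 5: row=10, L[10]='x', prepend. Next row=LF[10]=7
  step 6: row=7, L[7]='x', prepend. Next row=LF[7]=6
  step 7: row=6, L[6]='x', prepend. Next row=LF[6]=5
  step 8: row=5, L[5]='v', prepend. Next row=LF[5]=2
  step 9: row=2, L[2]='v', prepend. Next row=LF[2]=1
  step 10: row=1, L[1]='y', prepend. Next row=LF[1]=8
  step 11: row=8, L[8]='v', prepend. Next row=LF[8]=3
Reversed output: vyvvxxxzvz$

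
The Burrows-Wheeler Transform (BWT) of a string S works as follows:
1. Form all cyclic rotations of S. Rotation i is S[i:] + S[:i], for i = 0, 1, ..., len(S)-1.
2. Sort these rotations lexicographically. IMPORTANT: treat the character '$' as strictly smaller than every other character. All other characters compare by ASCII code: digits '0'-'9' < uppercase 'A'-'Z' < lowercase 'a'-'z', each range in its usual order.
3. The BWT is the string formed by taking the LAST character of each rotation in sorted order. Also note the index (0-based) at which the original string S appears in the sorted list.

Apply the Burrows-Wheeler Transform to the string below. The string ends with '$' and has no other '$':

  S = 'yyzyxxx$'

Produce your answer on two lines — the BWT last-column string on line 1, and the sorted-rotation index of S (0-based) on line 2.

Answer: xxxyz$yy
5

Derivation:
All 8 rotations (rotation i = S[i:]+S[:i]):
  rot[0] = yyzyxxx$
  rot[1] = yzyxxx$y
  rot[2] = zyxxx$yy
  rot[3] = yxxx$yyz
  rot[4] = xxx$yyzy
  rot[5] = xx$yyzyx
  rot[6] = x$yyzyxx
  rot[7] = $yyzyxxx
Sorted (with $ < everything):
  sorted[0] = $yyzyxxx  (last char: 'x')
  sorted[1] = x$yyzyxx  (last char: 'x')
  sorted[2] = xx$yyzyx  (last char: 'x')
  sorted[3] = xxx$yyzy  (last char: 'y')
  sorted[4] = yxxx$yyz  (last char: 'z')
  sorted[5] = yyzyxxx$  (last char: '$')
  sorted[6] = yzyxxx$y  (last char: 'y')
  sorted[7] = zyxxx$yy  (last char: 'y')
Last column: xxxyz$yy
Original string S is at sorted index 5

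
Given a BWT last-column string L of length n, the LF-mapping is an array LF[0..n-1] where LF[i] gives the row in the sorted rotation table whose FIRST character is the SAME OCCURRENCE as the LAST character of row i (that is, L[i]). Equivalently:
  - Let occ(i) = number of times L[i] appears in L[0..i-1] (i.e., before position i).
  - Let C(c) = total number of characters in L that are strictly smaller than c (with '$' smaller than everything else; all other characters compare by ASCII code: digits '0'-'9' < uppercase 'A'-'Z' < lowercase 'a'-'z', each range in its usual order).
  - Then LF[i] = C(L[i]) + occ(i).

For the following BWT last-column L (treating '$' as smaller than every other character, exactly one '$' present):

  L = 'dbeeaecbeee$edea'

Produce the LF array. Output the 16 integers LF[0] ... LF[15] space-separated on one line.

Answer: 6 3 8 9 1 10 5 4 11 12 13 0 14 7 15 2

Derivation:
Char counts: '$':1, 'a':2, 'b':2, 'c':1, 'd':2, 'e':8
C (first-col start): C('$')=0, C('a')=1, C('b')=3, C('c')=5, C('d')=6, C('e')=8
L[0]='d': occ=0, LF[0]=C('d')+0=6+0=6
L[1]='b': occ=0, LF[1]=C('b')+0=3+0=3
L[2]='e': occ=0, LF[2]=C('e')+0=8+0=8
L[3]='e': occ=1, LF[3]=C('e')+1=8+1=9
L[4]='a': occ=0, LF[4]=C('a')+0=1+0=1
L[5]='e': occ=2, LF[5]=C('e')+2=8+2=10
L[6]='c': occ=0, LF[6]=C('c')+0=5+0=5
L[7]='b': occ=1, LF[7]=C('b')+1=3+1=4
L[8]='e': occ=3, LF[8]=C('e')+3=8+3=11
L[9]='e': occ=4, LF[9]=C('e')+4=8+4=12
L[10]='e': occ=5, LF[10]=C('e')+5=8+5=13
L[11]='$': occ=0, LF[11]=C('$')+0=0+0=0
L[12]='e': occ=6, LF[12]=C('e')+6=8+6=14
L[13]='d': occ=1, LF[13]=C('d')+1=6+1=7
L[14]='e': occ=7, LF[14]=C('e')+7=8+7=15
L[15]='a': occ=1, LF[15]=C('a')+1=1+1=2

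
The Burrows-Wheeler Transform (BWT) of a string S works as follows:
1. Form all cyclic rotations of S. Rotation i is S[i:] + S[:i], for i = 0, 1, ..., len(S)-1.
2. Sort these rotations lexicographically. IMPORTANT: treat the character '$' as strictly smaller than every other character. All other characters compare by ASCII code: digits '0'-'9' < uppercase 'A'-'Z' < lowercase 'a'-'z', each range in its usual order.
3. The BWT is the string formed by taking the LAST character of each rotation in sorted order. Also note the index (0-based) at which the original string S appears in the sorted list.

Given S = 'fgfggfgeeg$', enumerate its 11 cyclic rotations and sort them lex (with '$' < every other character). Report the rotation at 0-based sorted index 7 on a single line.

All 11 rotations (rotation i = S[i:]+S[:i]):
  rot[0] = fgfggfgeeg$
  rot[1] = gfggfgeeg$f
  rot[2] = fggfgeeg$fg
  rot[3] = ggfgeeg$fgf
  rot[4] = gfgeeg$fgfg
  rot[5] = fgeeg$fgfgg
  rot[6] = geeg$fgfggf
  rot[7] = eeg$fgfggfg
  rot[8] = eg$fgfggfge
  rot[9] = g$fgfggfgee
  rot[10] = $fgfggfgeeg
Sorted (with $ < everything):
  sorted[0] = $fgfggfgeeg
  sorted[1] = eeg$fgfggfg
  sorted[2] = eg$fgfggfge
  sorted[3] = fgeeg$fgfgg
  sorted[4] = fgfggfgeeg$
  sorted[5] = fggfgeeg$fg
  sorted[6] = g$fgfggfgee
  sorted[7] = geeg$fgfggf
  sorted[8] = gfgeeg$fgfg
  sorted[9] = gfggfgeeg$f
  sorted[10] = ggfgeeg$fgf
sorted[7] = geeg$fgfggf

Answer: geeg$fgfggf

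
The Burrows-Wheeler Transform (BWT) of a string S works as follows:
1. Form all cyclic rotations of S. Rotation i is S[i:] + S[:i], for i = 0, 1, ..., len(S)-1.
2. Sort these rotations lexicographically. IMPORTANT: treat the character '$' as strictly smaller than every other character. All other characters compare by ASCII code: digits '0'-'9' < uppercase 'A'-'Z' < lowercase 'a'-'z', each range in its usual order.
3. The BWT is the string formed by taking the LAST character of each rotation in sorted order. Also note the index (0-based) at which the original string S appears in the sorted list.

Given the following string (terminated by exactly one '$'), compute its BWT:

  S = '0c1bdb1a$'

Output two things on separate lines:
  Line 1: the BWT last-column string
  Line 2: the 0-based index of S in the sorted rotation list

Answer: a$bc1d10b
1

Derivation:
All 9 rotations (rotation i = S[i:]+S[:i]):
  rot[0] = 0c1bdb1a$
  rot[1] = c1bdb1a$0
  rot[2] = 1bdb1a$0c
  rot[3] = bdb1a$0c1
  rot[4] = db1a$0c1b
  rot[5] = b1a$0c1bd
  rot[6] = 1a$0c1bdb
  rot[7] = a$0c1bdb1
  rot[8] = $0c1bdb1a
Sorted (with $ < everything):
  sorted[0] = $0c1bdb1a  (last char: 'a')
  sorted[1] = 0c1bdb1a$  (last char: '$')
  sorted[2] = 1a$0c1bdb  (last char: 'b')
  sorted[3] = 1bdb1a$0c  (last char: 'c')
  sorted[4] = a$0c1bdb1  (last char: '1')
  sorted[5] = b1a$0c1bd  (last char: 'd')
  sorted[6] = bdb1a$0c1  (last char: '1')
  sorted[7] = c1bdb1a$0  (last char: '0')
  sorted[8] = db1a$0c1b  (last char: 'b')
Last column: a$bc1d10b
Original string S is at sorted index 1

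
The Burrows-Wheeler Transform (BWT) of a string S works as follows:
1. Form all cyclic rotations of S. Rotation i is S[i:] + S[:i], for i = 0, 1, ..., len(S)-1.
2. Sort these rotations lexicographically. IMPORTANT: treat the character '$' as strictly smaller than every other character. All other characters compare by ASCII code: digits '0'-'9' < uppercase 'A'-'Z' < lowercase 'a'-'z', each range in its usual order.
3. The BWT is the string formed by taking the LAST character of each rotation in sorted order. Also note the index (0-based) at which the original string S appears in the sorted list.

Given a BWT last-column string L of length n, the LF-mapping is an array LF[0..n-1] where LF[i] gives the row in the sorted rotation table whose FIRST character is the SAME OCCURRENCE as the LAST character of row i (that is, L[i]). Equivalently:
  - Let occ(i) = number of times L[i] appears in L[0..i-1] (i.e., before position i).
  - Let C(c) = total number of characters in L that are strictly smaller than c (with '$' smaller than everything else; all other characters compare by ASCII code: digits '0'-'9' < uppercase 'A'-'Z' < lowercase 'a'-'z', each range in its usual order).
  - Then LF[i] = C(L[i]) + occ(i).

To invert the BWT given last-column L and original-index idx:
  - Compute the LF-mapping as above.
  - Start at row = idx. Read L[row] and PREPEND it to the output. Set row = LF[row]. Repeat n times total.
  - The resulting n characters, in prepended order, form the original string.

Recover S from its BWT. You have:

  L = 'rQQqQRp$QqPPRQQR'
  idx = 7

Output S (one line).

LF mapping: 15 3 4 13 5 9 12 0 6 14 1 2 10 7 8 11
Walk LF starting at row 7, prepending L[row]:
  step 1: row=7, L[7]='$', prepend. Next row=LF[7]=0
  step 2: row=0, L[0]='r', prepend. Next row=LF[0]=15
  step 3: row=15, L[15]='R', prepend. Next row=LF[15]=11
  step 4: row=11, L[11]='P', prepend. Next row=LF[11]=2
  step 5: row=2, L[2]='Q', prepend. Next row=LF[2]=4
  step 6: row=4, L[4]='Q', prepend. Next row=LF[4]=5
  step 7: row=5, L[5]='R', prepend. Next row=LF[5]=9
  step 8: row=9, L[9]='q', prepend. Next row=LF[9]=14
  step 9: row=14, L[14]='Q', prepend. Next row=LF[14]=8
  step 10: row=8, L[8]='Q', prepend. Next row=LF[8]=6
  step 11: row=6, L[6]='p', prepend. Next row=LF[6]=12
  step 12: row=12, L[12]='R', prepend. Next row=LF[12]=10
  step 13: row=10, L[10]='P', prepend. Next row=LF[10]=1
  step 14: row=1, L[1]='Q', prepend. Next row=LF[1]=3
  step 15: row=3, L[3]='q', prepend. Next row=LF[3]=13
  step 16: row=13, L[13]='Q', prepend. Next row=LF[13]=7
Reversed output: QqQPRpQQqRQQPRr$

Answer: QqQPRpQQqRQQPRr$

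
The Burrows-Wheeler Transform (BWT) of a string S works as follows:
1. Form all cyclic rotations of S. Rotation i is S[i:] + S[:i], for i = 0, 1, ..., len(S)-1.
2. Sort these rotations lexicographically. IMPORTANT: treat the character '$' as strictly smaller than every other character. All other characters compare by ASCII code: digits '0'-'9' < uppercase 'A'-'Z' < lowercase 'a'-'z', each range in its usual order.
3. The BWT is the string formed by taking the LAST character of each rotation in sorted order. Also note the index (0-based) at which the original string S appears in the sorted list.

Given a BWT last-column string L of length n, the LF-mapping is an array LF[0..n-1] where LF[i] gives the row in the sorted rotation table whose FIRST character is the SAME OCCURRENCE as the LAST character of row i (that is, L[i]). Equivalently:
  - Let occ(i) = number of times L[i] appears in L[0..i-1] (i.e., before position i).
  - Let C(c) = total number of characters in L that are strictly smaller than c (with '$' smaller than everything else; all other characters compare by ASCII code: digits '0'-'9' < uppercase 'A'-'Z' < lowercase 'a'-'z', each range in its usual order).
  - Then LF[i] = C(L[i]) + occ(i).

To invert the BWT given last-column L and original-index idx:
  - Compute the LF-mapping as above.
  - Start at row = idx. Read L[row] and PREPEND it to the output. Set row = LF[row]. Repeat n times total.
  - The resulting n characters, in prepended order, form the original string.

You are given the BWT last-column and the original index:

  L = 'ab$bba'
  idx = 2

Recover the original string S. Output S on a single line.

LF mapping: 1 3 0 4 5 2
Walk LF starting at row 2, prepending L[row]:
  step 1: row=2, L[2]='$', prepend. Next row=LF[2]=0
  step 2: row=0, L[0]='a', prepend. Next row=LF[0]=1
  step 3: row=1, L[1]='b', prepend. Next row=LF[1]=3
  step 4: row=3, L[3]='b', prepend. Next row=LF[3]=4
  step 5: row=4, L[4]='b', prepend. Next row=LF[4]=5
  step 6: row=5, L[5]='a', prepend. Next row=LF[5]=2
Reversed output: abbba$

Answer: abbba$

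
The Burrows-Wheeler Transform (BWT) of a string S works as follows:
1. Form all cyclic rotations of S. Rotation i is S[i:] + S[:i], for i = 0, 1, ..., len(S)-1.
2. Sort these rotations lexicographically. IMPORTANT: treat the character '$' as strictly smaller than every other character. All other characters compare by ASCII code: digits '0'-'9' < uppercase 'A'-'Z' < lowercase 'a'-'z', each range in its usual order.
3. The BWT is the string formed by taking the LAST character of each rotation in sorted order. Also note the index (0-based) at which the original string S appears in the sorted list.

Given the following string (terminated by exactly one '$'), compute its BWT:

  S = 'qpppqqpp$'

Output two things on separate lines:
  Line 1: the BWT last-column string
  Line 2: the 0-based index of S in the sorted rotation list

All 9 rotations (rotation i = S[i:]+S[:i]):
  rot[0] = qpppqqpp$
  rot[1] = pppqqpp$q
  rot[2] = ppqqpp$qp
  rot[3] = pqqpp$qpp
  rot[4] = qqpp$qppp
  rot[5] = qpp$qpppq
  rot[6] = pp$qpppqq
  rot[7] = p$qpppqqp
  rot[8] = $qpppqqpp
Sorted (with $ < everything):
  sorted[0] = $qpppqqpp  (last char: 'p')
  sorted[1] = p$qpppqqp  (last char: 'p')
  sorted[2] = pp$qpppqq  (last char: 'q')
  sorted[3] = pppqqpp$q  (last char: 'q')
  sorted[4] = ppqqpp$qp  (last char: 'p')
  sorted[5] = pqqpp$qpp  (last char: 'p')
  sorted[6] = qpp$qpppq  (last char: 'q')
  sorted[7] = qpppqqpp$  (last char: '$')
  sorted[8] = qqpp$qppp  (last char: 'p')
Last column: ppqqppq$p
Original string S is at sorted index 7

Answer: ppqqppq$p
7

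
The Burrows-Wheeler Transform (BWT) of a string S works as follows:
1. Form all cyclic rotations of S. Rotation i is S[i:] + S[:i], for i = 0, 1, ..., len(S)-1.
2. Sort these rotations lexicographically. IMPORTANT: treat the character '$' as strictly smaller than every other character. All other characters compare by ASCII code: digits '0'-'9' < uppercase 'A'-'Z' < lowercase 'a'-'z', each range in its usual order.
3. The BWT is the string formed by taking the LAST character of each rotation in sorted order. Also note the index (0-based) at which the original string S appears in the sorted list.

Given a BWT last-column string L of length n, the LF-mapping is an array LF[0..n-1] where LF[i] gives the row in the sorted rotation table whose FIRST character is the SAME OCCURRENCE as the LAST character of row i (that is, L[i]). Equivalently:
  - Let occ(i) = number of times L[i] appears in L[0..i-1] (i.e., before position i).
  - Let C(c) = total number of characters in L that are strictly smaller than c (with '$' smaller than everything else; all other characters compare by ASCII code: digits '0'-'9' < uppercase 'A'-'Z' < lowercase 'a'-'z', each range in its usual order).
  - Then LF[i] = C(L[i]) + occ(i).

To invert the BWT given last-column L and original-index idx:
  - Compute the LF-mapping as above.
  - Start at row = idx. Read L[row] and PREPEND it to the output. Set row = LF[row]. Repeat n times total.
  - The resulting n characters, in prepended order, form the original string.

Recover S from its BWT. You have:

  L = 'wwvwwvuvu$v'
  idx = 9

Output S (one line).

LF mapping: 7 8 3 9 10 4 1 5 2 0 6
Walk LF starting at row 9, prepending L[row]:
  step 1: row=9, L[9]='$', prepend. Next row=LF[9]=0
  step 2: row=0, L[0]='w', prepend. Next row=LF[0]=7
  step 3: row=7, L[7]='v', prepend. Next row=LF[7]=5
  step 4: row=5, L[5]='v', prepend. Next row=LF[5]=4
  step 5: row=4, L[4]='w', prepend. Next row=LF[4]=10
  step 6: row=10, L[10]='v', prepend. Next row=LF[10]=6
  step 7: row=6, L[6]='u', prepend. Next row=LF[6]=1
  step 8: row=1, L[1]='w', prepend. Next row=LF[1]=8
  step 9: row=8, L[8]='u', prepend. Next row=LF[8]=2
  step 10: row=2, L[2]='v', prepend. Next row=LF[2]=3
  step 11: row=3, L[3]='w', prepend. Next row=LF[3]=9
Reversed output: wvuwuvwvvw$

Answer: wvuwuvwvvw$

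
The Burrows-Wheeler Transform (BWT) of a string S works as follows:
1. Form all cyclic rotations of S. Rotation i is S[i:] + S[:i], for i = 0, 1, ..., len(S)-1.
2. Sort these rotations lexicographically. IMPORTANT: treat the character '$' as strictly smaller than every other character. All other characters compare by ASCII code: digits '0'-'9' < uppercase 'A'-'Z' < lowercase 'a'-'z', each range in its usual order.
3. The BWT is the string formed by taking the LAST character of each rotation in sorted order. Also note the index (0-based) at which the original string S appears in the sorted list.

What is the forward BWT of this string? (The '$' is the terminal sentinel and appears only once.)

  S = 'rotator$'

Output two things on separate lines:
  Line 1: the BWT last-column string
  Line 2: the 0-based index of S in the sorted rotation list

All 8 rotations (rotation i = S[i:]+S[:i]):
  rot[0] = rotator$
  rot[1] = otator$r
  rot[2] = tator$ro
  rot[3] = ator$rot
  rot[4] = tor$rota
  rot[5] = or$rotat
  rot[6] = r$rotato
  rot[7] = $rotator
Sorted (with $ < everything):
  sorted[0] = $rotator  (last char: 'r')
  sorted[1] = ator$rot  (last char: 't')
  sorted[2] = or$rotat  (last char: 't')
  sorted[3] = otator$r  (last char: 'r')
  sorted[4] = r$rotato  (last char: 'o')
  sorted[5] = rotator$  (last char: '$')
  sorted[6] = tator$ro  (last char: 'o')
  sorted[7] = tor$rota  (last char: 'a')
Last column: rttro$oa
Original string S is at sorted index 5

Answer: rttro$oa
5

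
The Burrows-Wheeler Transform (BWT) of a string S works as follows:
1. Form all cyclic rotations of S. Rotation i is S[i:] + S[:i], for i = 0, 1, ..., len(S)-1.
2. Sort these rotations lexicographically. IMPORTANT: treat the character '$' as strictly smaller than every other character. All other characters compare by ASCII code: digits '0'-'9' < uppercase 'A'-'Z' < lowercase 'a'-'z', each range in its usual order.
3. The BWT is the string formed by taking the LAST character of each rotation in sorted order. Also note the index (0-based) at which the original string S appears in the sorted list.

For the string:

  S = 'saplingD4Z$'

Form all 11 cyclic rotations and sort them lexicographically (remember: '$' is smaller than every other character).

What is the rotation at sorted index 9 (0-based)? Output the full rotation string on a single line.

Answer: plingD4Z$sa

Derivation:
All 11 rotations (rotation i = S[i:]+S[:i]):
  rot[0] = saplingD4Z$
  rot[1] = aplingD4Z$s
  rot[2] = plingD4Z$sa
  rot[3] = lingD4Z$sap
  rot[4] = ingD4Z$sapl
  rot[5] = ngD4Z$sapli
  rot[6] = gD4Z$saplin
  rot[7] = D4Z$sapling
  rot[8] = 4Z$saplingD
  rot[9] = Z$saplingD4
  rot[10] = $saplingD4Z
Sorted (with $ < everything):
  sorted[0] = $saplingD4Z
  sorted[1] = 4Z$saplingD
  sorted[2] = D4Z$sapling
  sorted[3] = Z$saplingD4
  sorted[4] = aplingD4Z$s
  sorted[5] = gD4Z$saplin
  sorted[6] = ingD4Z$sapl
  sorted[7] = lingD4Z$sap
  sorted[8] = ngD4Z$sapli
  sorted[9] = plingD4Z$sa
  sorted[10] = saplingD4Z$
sorted[9] = plingD4Z$sa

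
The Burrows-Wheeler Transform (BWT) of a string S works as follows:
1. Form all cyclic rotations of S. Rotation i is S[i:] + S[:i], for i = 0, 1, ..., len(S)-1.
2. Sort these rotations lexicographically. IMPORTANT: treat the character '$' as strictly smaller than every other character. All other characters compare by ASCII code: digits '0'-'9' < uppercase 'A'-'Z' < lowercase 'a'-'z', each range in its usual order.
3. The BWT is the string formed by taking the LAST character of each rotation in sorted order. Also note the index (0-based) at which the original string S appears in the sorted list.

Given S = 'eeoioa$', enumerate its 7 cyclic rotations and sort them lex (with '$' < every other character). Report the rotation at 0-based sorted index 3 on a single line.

Answer: eoioa$e

Derivation:
All 7 rotations (rotation i = S[i:]+S[:i]):
  rot[0] = eeoioa$
  rot[1] = eoioa$e
  rot[2] = oioa$ee
  rot[3] = ioa$eeo
  rot[4] = oa$eeoi
  rot[5] = a$eeoio
  rot[6] = $eeoioa
Sorted (with $ < everything):
  sorted[0] = $eeoioa
  sorted[1] = a$eeoio
  sorted[2] = eeoioa$
  sorted[3] = eoioa$e
  sorted[4] = ioa$eeo
  sorted[5] = oa$eeoi
  sorted[6] = oioa$ee
sorted[3] = eoioa$e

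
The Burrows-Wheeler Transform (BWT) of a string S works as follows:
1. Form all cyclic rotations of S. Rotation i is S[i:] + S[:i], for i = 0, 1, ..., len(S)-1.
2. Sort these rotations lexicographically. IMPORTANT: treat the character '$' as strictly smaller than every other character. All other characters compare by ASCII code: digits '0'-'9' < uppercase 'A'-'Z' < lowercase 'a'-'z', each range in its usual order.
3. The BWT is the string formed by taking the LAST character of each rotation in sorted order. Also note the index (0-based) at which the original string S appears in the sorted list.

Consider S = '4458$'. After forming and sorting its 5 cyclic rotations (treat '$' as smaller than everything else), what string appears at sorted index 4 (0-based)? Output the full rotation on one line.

Answer: 8$445

Derivation:
All 5 rotations (rotation i = S[i:]+S[:i]):
  rot[0] = 4458$
  rot[1] = 458$4
  rot[2] = 58$44
  rot[3] = 8$445
  rot[4] = $4458
Sorted (with $ < everything):
  sorted[0] = $4458
  sorted[1] = 4458$
  sorted[2] = 458$4
  sorted[3] = 58$44
  sorted[4] = 8$445
sorted[4] = 8$445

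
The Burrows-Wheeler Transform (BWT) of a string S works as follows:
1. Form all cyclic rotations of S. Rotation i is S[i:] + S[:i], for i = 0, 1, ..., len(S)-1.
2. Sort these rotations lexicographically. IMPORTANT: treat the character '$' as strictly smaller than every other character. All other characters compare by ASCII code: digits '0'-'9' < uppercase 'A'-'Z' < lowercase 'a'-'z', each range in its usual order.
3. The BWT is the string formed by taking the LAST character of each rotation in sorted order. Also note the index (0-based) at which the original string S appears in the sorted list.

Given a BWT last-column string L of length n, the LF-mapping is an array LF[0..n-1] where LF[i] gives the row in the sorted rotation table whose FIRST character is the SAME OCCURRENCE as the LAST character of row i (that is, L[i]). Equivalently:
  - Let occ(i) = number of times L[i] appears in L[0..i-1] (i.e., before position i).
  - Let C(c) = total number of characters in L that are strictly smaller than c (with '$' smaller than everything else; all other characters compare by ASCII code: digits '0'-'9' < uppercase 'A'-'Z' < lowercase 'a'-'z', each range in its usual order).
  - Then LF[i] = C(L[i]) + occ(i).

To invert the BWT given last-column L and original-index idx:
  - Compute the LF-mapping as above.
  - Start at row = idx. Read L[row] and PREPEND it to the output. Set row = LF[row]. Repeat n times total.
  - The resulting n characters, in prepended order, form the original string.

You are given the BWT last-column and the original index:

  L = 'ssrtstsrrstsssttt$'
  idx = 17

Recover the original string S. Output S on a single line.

Answer: ttttstrssstsrrsss$

Derivation:
LF mapping: 4 5 1 12 6 13 7 2 3 8 14 9 10 11 15 16 17 0
Walk LF starting at row 17, prepending L[row]:
  step 1: row=17, L[17]='$', prepend. Next row=LF[17]=0
  step 2: row=0, L[0]='s', prepend. Next row=LF[0]=4
  step 3: row=4, L[4]='s', prepend. Next row=LF[4]=6
  step 4: row=6, L[6]='s', prepend. Next row=LF[6]=7
  step 5: row=7, L[7]='r', prepend. Next row=LF[7]=2
  step 6: row=2, L[2]='r', prepend. Next row=LF[2]=1
  step 7: row=1, L[1]='s', prepend. Next row=LF[1]=5
  step 8: row=5, L[5]='t', prepend. Next row=LF[5]=13
  step 9: row=13, L[13]='s', prepend. Next row=LF[13]=11
  step 10: row=11, L[11]='s', prepend. Next row=LF[11]=9
  step 11: row=9, L[9]='s', prepend. Next row=LF[9]=8
  step 12: row=8, L[8]='r', prepend. Next row=LF[8]=3
  step 13: row=3, L[3]='t', prepend. Next row=LF[3]=12
  step 14: row=12, L[12]='s', prepend. Next row=LF[12]=10
  step 15: row=10, L[10]='t', prepend. Next row=LF[10]=14
  step 16: row=14, L[14]='t', prepend. Next row=LF[14]=15
  step 17: row=15, L[15]='t', prepend. Next row=LF[15]=16
  step 18: row=16, L[16]='t', prepend. Next row=LF[16]=17
Reversed output: ttttstrssstsrrsss$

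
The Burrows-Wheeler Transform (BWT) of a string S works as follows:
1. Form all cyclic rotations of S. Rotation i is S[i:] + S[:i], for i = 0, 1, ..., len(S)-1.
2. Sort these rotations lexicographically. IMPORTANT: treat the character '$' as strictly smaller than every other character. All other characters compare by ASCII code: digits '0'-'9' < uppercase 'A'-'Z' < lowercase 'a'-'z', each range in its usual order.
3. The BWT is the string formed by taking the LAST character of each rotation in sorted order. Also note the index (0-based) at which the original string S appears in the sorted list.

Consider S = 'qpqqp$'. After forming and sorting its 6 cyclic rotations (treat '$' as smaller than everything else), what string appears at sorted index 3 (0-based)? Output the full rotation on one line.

All 6 rotations (rotation i = S[i:]+S[:i]):
  rot[0] = qpqqp$
  rot[1] = pqqp$q
  rot[2] = qqp$qp
  rot[3] = qp$qpq
  rot[4] = p$qpqq
  rot[5] = $qpqqp
Sorted (with $ < everything):
  sorted[0] = $qpqqp
  sorted[1] = p$qpqq
  sorted[2] = pqqp$q
  sorted[3] = qp$qpq
  sorted[4] = qpqqp$
  sorted[5] = qqp$qp
sorted[3] = qp$qpq

Answer: qp$qpq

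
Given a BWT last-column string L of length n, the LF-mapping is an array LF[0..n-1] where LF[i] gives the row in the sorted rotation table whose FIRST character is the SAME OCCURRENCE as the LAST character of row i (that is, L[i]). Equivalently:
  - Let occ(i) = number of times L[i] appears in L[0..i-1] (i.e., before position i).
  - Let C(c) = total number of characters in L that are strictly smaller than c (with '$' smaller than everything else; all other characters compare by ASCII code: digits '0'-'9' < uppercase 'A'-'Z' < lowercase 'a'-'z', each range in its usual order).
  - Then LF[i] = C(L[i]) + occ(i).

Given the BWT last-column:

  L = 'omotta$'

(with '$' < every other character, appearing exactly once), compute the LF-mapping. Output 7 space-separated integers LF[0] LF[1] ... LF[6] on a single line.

Char counts: '$':1, 'a':1, 'm':1, 'o':2, 't':2
C (first-col start): C('$')=0, C('a')=1, C('m')=2, C('o')=3, C('t')=5
L[0]='o': occ=0, LF[0]=C('o')+0=3+0=3
L[1]='m': occ=0, LF[1]=C('m')+0=2+0=2
L[2]='o': occ=1, LF[2]=C('o')+1=3+1=4
L[3]='t': occ=0, LF[3]=C('t')+0=5+0=5
L[4]='t': occ=1, LF[4]=C('t')+1=5+1=6
L[5]='a': occ=0, LF[5]=C('a')+0=1+0=1
L[6]='$': occ=0, LF[6]=C('$')+0=0+0=0

Answer: 3 2 4 5 6 1 0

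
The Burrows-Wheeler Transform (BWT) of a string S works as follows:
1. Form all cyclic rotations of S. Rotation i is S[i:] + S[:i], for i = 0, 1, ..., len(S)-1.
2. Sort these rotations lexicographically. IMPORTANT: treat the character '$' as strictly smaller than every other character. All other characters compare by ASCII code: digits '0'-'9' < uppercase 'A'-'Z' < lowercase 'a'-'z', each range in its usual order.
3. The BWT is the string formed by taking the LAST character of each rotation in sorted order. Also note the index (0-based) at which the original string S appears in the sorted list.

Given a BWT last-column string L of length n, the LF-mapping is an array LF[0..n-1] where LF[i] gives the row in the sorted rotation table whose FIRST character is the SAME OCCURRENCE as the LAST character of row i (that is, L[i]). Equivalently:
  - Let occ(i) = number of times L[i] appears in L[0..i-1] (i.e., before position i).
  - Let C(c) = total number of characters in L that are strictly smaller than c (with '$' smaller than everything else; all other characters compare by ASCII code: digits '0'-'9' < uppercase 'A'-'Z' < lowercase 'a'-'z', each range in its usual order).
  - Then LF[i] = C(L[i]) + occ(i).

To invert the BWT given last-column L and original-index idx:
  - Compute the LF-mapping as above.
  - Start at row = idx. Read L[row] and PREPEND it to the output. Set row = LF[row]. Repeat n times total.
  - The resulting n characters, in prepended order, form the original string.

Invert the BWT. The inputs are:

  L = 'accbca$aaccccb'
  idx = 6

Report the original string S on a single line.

LF mapping: 1 7 8 5 9 2 0 3 4 10 11 12 13 6
Walk LF starting at row 6, prepending L[row]:
  step 1: row=6, L[6]='$', prepend. Next row=LF[6]=0
  step 2: row=0, L[0]='a', prepend. Next row=LF[0]=1
  step 3: row=1, L[1]='c', prepend. Next row=LF[1]=7
  step 4: row=7, L[7]='a', prepend. Next row=LF[7]=3
  step 5: row=3, L[3]='b', prepend. Next row=LF[3]=5
  step 6: row=5, L[5]='a', prepend. Next row=LF[5]=2
  step 7: row=2, L[2]='c', prepend. Next row=LF[2]=8
  step 8: row=8, L[8]='a', prepend. Next row=LF[8]=4
  step 9: row=4, L[4]='c', prepend. Next row=LF[4]=9
  step 10: row=9, L[9]='c', prepend. Next row=LF[9]=10
  step 11: row=10, L[10]='c', prepend. Next row=LF[10]=11
  step 12: row=11, L[11]='c', prepend. Next row=LF[11]=12
  step 13: row=12, L[12]='c', prepend. Next row=LF[12]=13
  step 14: row=13, L[13]='b', prepend. Next row=LF[13]=6
Reversed output: bcccccacabaca$

Answer: bcccccacabaca$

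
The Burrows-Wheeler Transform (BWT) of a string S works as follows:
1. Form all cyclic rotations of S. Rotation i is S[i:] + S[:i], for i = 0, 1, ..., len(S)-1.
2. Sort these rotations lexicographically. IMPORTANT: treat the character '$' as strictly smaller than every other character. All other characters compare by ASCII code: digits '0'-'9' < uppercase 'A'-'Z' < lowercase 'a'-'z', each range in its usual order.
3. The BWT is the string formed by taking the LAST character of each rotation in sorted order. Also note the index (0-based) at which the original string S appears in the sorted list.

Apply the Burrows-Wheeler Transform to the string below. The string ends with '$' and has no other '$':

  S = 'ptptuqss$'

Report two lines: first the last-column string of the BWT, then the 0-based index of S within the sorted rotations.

Answer: s$tusqppt
1

Derivation:
All 9 rotations (rotation i = S[i:]+S[:i]):
  rot[0] = ptptuqss$
  rot[1] = tptuqss$p
  rot[2] = ptuqss$pt
  rot[3] = tuqss$ptp
  rot[4] = uqss$ptpt
  rot[5] = qss$ptptu
  rot[6] = ss$ptptuq
  rot[7] = s$ptptuqs
  rot[8] = $ptptuqss
Sorted (with $ < everything):
  sorted[0] = $ptptuqss  (last char: 's')
  sorted[1] = ptptuqss$  (last char: '$')
  sorted[2] = ptuqss$pt  (last char: 't')
  sorted[3] = qss$ptptu  (last char: 'u')
  sorted[4] = s$ptptuqs  (last char: 's')
  sorted[5] = ss$ptptuq  (last char: 'q')
  sorted[6] = tptuqss$p  (last char: 'p')
  sorted[7] = tuqss$ptp  (last char: 'p')
  sorted[8] = uqss$ptpt  (last char: 't')
Last column: s$tusqppt
Original string S is at sorted index 1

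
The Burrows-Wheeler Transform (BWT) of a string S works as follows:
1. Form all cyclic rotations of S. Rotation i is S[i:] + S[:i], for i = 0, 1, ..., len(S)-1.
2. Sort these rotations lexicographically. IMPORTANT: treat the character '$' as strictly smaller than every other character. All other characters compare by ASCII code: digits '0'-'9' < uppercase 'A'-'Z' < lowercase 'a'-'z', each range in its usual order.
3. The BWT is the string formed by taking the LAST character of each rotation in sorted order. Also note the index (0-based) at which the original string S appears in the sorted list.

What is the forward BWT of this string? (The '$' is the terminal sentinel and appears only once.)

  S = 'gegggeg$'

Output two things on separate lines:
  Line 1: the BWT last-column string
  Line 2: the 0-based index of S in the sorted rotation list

Answer: gggeg$ge
5

Derivation:
All 8 rotations (rotation i = S[i:]+S[:i]):
  rot[0] = gegggeg$
  rot[1] = egggeg$g
  rot[2] = gggeg$ge
  rot[3] = ggeg$geg
  rot[4] = geg$gegg
  rot[5] = eg$geggg
  rot[6] = g$geggge
  rot[7] = $gegggeg
Sorted (with $ < everything):
  sorted[0] = $gegggeg  (last char: 'g')
  sorted[1] = eg$geggg  (last char: 'g')
  sorted[2] = egggeg$g  (last char: 'g')
  sorted[3] = g$geggge  (last char: 'e')
  sorted[4] = geg$gegg  (last char: 'g')
  sorted[5] = gegggeg$  (last char: '$')
  sorted[6] = ggeg$geg  (last char: 'g')
  sorted[7] = gggeg$ge  (last char: 'e')
Last column: gggeg$ge
Original string S is at sorted index 5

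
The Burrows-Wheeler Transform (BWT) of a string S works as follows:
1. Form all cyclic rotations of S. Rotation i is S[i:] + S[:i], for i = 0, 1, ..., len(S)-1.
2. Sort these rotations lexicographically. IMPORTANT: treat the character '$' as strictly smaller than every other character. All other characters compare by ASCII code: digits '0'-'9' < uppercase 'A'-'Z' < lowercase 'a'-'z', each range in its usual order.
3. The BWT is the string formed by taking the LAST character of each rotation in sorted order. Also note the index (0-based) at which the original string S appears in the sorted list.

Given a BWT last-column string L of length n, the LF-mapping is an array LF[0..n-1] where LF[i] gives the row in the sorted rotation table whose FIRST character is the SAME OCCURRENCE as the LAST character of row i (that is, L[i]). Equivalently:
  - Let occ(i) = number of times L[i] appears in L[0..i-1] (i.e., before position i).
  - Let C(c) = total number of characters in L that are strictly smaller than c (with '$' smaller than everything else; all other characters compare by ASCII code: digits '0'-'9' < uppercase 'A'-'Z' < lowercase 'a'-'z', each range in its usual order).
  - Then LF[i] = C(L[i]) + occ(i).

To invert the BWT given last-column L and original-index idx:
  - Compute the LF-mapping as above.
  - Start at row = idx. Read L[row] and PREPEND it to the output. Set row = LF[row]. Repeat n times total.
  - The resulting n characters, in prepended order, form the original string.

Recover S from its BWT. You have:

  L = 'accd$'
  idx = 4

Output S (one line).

LF mapping: 1 2 3 4 0
Walk LF starting at row 4, prepending L[row]:
  step 1: row=4, L[4]='$', prepend. Next row=LF[4]=0
  step 2: row=0, L[0]='a', prepend. Next row=LF[0]=1
  step 3: row=1, L[1]='c', prepend. Next row=LF[1]=2
  step 4: row=2, L[2]='c', prepend. Next row=LF[2]=3
  step 5: row=3, L[3]='d', prepend. Next row=LF[3]=4
Reversed output: dcca$

Answer: dcca$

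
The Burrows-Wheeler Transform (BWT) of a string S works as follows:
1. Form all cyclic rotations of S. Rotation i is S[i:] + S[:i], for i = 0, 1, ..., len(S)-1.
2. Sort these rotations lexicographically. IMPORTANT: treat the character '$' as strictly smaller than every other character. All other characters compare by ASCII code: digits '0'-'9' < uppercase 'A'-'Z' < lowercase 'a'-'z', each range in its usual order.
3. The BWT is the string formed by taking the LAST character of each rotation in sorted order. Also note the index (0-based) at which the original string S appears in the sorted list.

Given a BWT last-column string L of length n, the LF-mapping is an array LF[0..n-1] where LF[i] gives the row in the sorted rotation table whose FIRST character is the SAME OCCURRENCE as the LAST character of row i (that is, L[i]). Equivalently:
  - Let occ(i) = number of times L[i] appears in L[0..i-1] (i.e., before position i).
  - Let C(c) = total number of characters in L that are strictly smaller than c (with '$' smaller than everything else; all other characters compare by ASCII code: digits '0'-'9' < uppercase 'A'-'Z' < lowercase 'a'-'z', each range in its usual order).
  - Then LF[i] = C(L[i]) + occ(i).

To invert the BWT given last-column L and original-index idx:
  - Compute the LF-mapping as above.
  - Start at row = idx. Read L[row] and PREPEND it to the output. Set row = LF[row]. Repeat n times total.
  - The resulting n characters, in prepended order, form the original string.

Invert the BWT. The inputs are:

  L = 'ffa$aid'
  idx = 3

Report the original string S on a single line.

LF mapping: 4 5 1 0 2 6 3
Walk LF starting at row 3, prepending L[row]:
  step 1: row=3, L[3]='$', prepend. Next row=LF[3]=0
  step 2: row=0, L[0]='f', prepend. Next row=LF[0]=4
  step 3: row=4, L[4]='a', prepend. Next row=LF[4]=2
  step 4: row=2, L[2]='a', prepend. Next row=LF[2]=1
  step 5: row=1, L[1]='f', prepend. Next row=LF[1]=5
  step 6: row=5, L[5]='i', prepend. Next row=LF[5]=6
  step 7: row=6, L[6]='d', prepend. Next row=LF[6]=3
Reversed output: difaaf$

Answer: difaaf$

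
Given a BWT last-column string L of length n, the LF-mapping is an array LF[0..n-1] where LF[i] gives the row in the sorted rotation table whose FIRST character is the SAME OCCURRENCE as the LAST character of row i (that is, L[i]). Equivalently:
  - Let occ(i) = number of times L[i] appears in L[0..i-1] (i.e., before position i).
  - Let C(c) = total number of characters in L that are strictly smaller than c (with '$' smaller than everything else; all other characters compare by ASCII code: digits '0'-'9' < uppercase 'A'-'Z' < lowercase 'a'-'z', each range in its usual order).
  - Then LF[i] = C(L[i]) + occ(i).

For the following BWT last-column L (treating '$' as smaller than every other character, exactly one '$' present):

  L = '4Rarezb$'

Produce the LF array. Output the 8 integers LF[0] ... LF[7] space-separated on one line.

Char counts: '$':1, '4':1, 'R':1, 'a':1, 'b':1, 'e':1, 'r':1, 'z':1
C (first-col start): C('$')=0, C('4')=1, C('R')=2, C('a')=3, C('b')=4, C('e')=5, C('r')=6, C('z')=7
L[0]='4': occ=0, LF[0]=C('4')+0=1+0=1
L[1]='R': occ=0, LF[1]=C('R')+0=2+0=2
L[2]='a': occ=0, LF[2]=C('a')+0=3+0=3
L[3]='r': occ=0, LF[3]=C('r')+0=6+0=6
L[4]='e': occ=0, LF[4]=C('e')+0=5+0=5
L[5]='z': occ=0, LF[5]=C('z')+0=7+0=7
L[6]='b': occ=0, LF[6]=C('b')+0=4+0=4
L[7]='$': occ=0, LF[7]=C('$')+0=0+0=0

Answer: 1 2 3 6 5 7 4 0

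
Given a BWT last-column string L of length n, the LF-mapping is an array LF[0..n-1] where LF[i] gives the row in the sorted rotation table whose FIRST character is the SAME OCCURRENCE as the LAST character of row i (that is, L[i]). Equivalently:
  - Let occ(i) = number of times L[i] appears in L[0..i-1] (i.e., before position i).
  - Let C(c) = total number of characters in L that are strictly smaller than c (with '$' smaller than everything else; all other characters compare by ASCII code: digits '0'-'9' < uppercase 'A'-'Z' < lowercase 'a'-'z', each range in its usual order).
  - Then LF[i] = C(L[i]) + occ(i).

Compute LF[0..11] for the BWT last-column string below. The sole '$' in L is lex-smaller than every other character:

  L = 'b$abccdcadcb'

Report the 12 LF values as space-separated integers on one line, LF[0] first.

Char counts: '$':1, 'a':2, 'b':3, 'c':4, 'd':2
C (first-col start): C('$')=0, C('a')=1, C('b')=3, C('c')=6, C('d')=10
L[0]='b': occ=0, LF[0]=C('b')+0=3+0=3
L[1]='$': occ=0, LF[1]=C('$')+0=0+0=0
L[2]='a': occ=0, LF[2]=C('a')+0=1+0=1
L[3]='b': occ=1, LF[3]=C('b')+1=3+1=4
L[4]='c': occ=0, LF[4]=C('c')+0=6+0=6
L[5]='c': occ=1, LF[5]=C('c')+1=6+1=7
L[6]='d': occ=0, LF[6]=C('d')+0=10+0=10
L[7]='c': occ=2, LF[7]=C('c')+2=6+2=8
L[8]='a': occ=1, LF[8]=C('a')+1=1+1=2
L[9]='d': occ=1, LF[9]=C('d')+1=10+1=11
L[10]='c': occ=3, LF[10]=C('c')+3=6+3=9
L[11]='b': occ=2, LF[11]=C('b')+2=3+2=5

Answer: 3 0 1 4 6 7 10 8 2 11 9 5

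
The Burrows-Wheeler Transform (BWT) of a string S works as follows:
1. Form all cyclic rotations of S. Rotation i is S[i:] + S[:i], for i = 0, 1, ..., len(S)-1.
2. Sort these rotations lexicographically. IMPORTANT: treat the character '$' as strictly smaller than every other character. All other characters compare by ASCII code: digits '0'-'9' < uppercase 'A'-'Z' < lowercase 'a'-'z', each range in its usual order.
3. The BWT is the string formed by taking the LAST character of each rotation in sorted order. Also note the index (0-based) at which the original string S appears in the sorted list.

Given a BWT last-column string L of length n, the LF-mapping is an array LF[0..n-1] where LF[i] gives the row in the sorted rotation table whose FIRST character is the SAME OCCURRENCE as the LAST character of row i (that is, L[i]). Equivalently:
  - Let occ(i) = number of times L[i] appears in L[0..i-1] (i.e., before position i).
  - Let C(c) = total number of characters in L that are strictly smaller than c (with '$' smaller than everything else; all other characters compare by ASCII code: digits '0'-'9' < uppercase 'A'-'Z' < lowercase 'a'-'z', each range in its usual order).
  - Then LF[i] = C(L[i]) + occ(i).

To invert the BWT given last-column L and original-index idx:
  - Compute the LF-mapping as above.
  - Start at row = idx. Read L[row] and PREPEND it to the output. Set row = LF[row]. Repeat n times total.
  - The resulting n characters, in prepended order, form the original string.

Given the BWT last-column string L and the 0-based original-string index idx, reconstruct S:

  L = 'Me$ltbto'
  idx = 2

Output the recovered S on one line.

LF mapping: 1 3 0 4 6 2 7 5
Walk LF starting at row 2, prepending L[row]:
  step 1: row=2, L[2]='$', prepend. Next row=LF[2]=0
  step 2: row=0, L[0]='M', prepend. Next row=LF[0]=1
  step 3: row=1, L[1]='e', prepend. Next row=LF[1]=3
  step 4: row=3, L[3]='l', prepend. Next row=LF[3]=4
  step 5: row=4, L[4]='t', prepend. Next row=LF[4]=6
  step 6: row=6, L[6]='t', prepend. Next row=LF[6]=7
  step 7: row=7, L[7]='o', prepend. Next row=LF[7]=5
  step 8: row=5, L[5]='b', prepend. Next row=LF[5]=2
Reversed output: bottleM$

Answer: bottleM$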